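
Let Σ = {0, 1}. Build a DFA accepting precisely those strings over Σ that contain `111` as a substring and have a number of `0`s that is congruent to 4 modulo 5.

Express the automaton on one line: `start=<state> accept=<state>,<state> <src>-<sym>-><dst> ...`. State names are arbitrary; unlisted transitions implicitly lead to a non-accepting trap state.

start=q0 accept=q19 q0-0->q1 q0-1->q2 q1-0->q3 q1-1->q4 q2-0->q1 q2-1->q5 q3-0->q6 q3-1->q7 q4-0->q3 q4-1->q8 q5-0->q1 q5-1->q9 q6-0->q10 q6-1->q11 q7-0->q6 q7-1->q12 q8-0->q3 q8-1->q13 q9-0->q13 q9-1->q9 q10-0->q0 q10-1->q14 q11-0->q10 q11-1->q15 q12-0->q6 q12-1->q16 q13-0->q16 q13-1->q13 q14-0->q0 q14-1->q17 q15-0->q10 q15-1->q18 q16-0->q18 q16-1->q16 q17-0->q0 q17-1->q19 q18-0->q19 q18-1->q18 q19-0->q9 q19-1->q19

Run two small machines in parallel and take their product. One (4 states) tracks whether and how much of `111` has been seen; the other (5 states) tracks the count of `0`s modulo 5. Each combined state is a pair, one component from each; accept when both components accept.
          0    1  
>  q0     q1   q2 
   q1     q3   q4 
   q2     q1   q5 
   q3     q6   q7 
   q4     q3   q8 
   q5     q1   q9 
   q6    q10  q11 
   q7     q6  q12 
   q8     q3  q13 
   q9    q13   q9 
   q10    q0  q14 
   q11   q10  q15 
   q12    q6  q16 
   q13   q16  q13 
   q14    q0  q17 
   q15   q10  q18 
   q16   q18  q16 
   q17    q0  q19 
   q18   q19  q18 
 * q19    q9  q19 
(> = start, * = accepting)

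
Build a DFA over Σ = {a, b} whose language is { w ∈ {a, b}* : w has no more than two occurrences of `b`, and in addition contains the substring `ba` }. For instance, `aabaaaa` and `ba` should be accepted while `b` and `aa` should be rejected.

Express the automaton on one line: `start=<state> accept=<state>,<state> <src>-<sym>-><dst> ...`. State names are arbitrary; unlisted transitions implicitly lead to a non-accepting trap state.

start=q0 accept=q2,q4 q0-a->q0 q0-b->q1 q1-a->q2 q1-b->q3 q2-a->q2 q2-b->q4 q3-a->q4 q3-b->q5 q4-a->q4 q4-b->q6 q5-a->q6 q5-b->q5 q6-a->q6 q6-b->q6

Run two small machines in parallel and take their product. One (4 states) tracks the count of `b`s, saturating at 3; the other (3 states) tracks whether and how much of `ba` has been seen. Each combined state is a pair, one component from each; accept when both components accept.
7 states suffice.
        a   b  
>  q0   q0  q1 
   q1   q2  q3 
 * q2   q2  q4 
   q3   q4  q5 
 * q4   q4  q6 
   q5   q6  q5 
   q6   q6  q6 
(> = start, * = accepting)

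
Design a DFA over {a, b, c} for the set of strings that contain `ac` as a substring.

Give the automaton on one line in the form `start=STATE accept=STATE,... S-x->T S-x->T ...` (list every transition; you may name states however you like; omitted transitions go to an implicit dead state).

start=s0 accept=s2 s0-a->s1 s0-b->s0 s0-c->s0 s1-a->s1 s1-b->s0 s1-c->s2 s2-a->s2 s2-b->s2 s2-c->s2

Track how much of `ac` has been matched so far: state s0 is no progress, s2 is the absorbing accept state reached once `ac` has occurred. Intermediate states record partial matches; on a mismatch, fall back to the longest reusable overlap.
3 states suffice.
        a   b   c  
>  s0   s1  s0  s0 
   s1   s1  s0  s2 
 * s2   s2  s2  s2 
(> = start, * = accepting)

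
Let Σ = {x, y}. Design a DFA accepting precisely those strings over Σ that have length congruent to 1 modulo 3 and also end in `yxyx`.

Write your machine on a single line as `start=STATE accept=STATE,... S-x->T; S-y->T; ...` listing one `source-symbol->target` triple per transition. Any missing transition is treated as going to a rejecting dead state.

start=A; accept=L; A-x->B; A-y->C; B-x->D; B-y->E; C-x->F; C-y->E; D-x->A; D-y->G; E-x->H; E-y->G; F-x->A; F-y->I; G-x->J; G-y->C; H-x->B; H-y->K; I-x->L; I-y->C; J-x->D; J-y->M; K-x->N; K-y->E; L-x->D; L-y->M; M-x->O; M-y->G; N-x->A; N-y->I; O-x->B; O-y->K

Run two small machines in parallel and take their product. The first has 3 states tracking the input length modulo 3; the second has 5 states tracking how much of the suffix `yxyx` has currently been matched. A product state is a pair (one from each), accepting exactly when both do.
15 states suffice.
       x  y 
>  A   B  C 
   B   D  E 
   C   F  E 
   D   A  G 
   E   H  G 
   F   A  I 
   G   J  C 
   H   B  K 
   I   L  C 
   J   D  M 
   K   N  E 
 * L   D  M 
   M   O  G 
   N   A  I 
   O   B  K 
(> = start, * = accepting)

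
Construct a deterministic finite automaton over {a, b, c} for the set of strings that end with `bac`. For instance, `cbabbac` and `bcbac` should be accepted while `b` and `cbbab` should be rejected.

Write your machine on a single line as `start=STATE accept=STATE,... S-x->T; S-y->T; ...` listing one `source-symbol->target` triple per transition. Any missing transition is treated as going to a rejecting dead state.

start=s0; accept=s3; s0-a->s0; s0-b->s1; s0-c->s0; s1-a->s2; s1-b->s1; s1-c->s0; s2-a->s0; s2-b->s1; s2-c->s3; s3-a->s0; s3-b->s1; s3-c->s0

Let each state record the length of the longest suffix of the input read so far that is also a prefix of `bac`. s1 means the last symbol is `b`; s2 means the last 2 symbols are `ba`; s3 means the last 3 symbols are `bac`. Accept only at s3, where the string currently ends in `bac`.
        a   b   c  
>  s0   s0  s1  s0 
   s1   s2  s1  s0 
   s2   s0  s1  s3 
 * s3   s0  s1  s0 
(> = start, * = accepting)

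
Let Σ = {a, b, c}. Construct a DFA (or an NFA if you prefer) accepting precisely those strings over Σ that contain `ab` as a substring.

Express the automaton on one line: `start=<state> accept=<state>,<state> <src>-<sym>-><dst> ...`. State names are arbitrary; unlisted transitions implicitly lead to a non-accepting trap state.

start=q0 accept=q2 q0-a->q1 q0-b->q0 q0-c->q0 q1-a->q1 q1-b->q2 q1-c->q0 q2-a->q2 q2-b->q2 q2-c->q2

Track how much of `ab` has been matched so far: state q0 is no progress, q2 is the absorbing accept state reached once `ab` has occurred. Intermediate states record partial matches; on a mismatch, fall back to the longest reusable overlap.
        a   b   c  
>  q0   q1  q0  q0 
   q1   q1  q2  q0 
 * q2   q2  q2  q2 
(> = start, * = accepting)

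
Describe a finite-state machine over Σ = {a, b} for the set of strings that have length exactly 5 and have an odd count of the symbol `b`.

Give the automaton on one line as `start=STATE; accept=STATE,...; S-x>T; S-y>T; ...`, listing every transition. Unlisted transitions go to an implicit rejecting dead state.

Run two small machines in parallel and take their product. One (7 states) tracks the input length, saturating at 6; the other (2 states) tracks the count of `b`s modulo 2. Each combined state is a pair, one component from each; accept when both components accept.
          a    b  
>  S0     S1   S2 
   S1     S3   S4 
   S2     S4   S3 
   S3     S5   S6 
   S4     S6   S5 
   S5     S7   S8 
   S6     S8   S7 
   S7     S9  S10 
   S8    S10   S9 
   S9    S11  S12 
 * S10   S12  S11 
   S11   S11  S12 
   S12   S12  S11 
(> = start, * = accepting)

start=S0; accept=S10; S0-a>S1; S0-b>S2; S1-a>S3; S1-b>S4; S2-a>S4; S2-b>S3; S3-a>S5; S3-b>S6; S4-a>S6; S4-b>S5; S5-a>S7; S5-b>S8; S6-a>S8; S6-b>S7; S7-a>S9; S7-b>S10; S8-a>S10; S8-b>S9; S9-a>S11; S9-b>S12; S10-a>S12; S10-b>S11; S11-a>S11; S11-b>S12; S12-a>S12; S12-b>S11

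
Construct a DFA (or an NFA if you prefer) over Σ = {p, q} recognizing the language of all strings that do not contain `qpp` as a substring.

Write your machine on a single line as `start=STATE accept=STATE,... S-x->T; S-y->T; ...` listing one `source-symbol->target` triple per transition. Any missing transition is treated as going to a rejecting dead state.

Track partial matches of the forbidden pattern `qpp`. State D is a dead state reached once `qpp` has occurred; every other state accepts. A means no part of `qpp` is currently matched.
       p  q 
>* A   A  B 
 * B   C  B 
 * C   D  B 
   D   D  D 
(> = start, * = accepting)

start=A; accept=A,B,C; A-p->A; A-q->B; B-p->C; B-q->B; C-p->D; C-q->B; D-p->D; D-q->D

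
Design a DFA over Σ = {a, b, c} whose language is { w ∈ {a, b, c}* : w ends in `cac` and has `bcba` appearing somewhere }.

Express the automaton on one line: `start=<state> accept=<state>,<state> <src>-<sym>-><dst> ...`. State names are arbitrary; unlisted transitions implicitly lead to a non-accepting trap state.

start=s0 accept=s10 s0-a->s0 s0-b->s1 s0-c->s2 s1-a->s0 s1-b->s1 s1-c->s3 s2-a->s4 s2-b->s1 s2-c->s2 s3-a->s4 s3-b->s5 s3-c->s2 s4-a->s0 s4-b->s1 s4-c->s6 s5-a->s7 s5-b->s1 s5-c->s3 s6-a->s4 s6-b->s1 s6-c->s2 s7-a->s7 s7-b->s7 s7-c->s8 s8-a->s9 s8-b->s7 s8-c->s8 s9-a->s7 s9-b->s7 s9-c->s10 s10-a->s9 s10-b->s7 s10-c->s8

Run two small machines in parallel and take their product. The first has 4 states tracking how much of the suffix `cac` has currently been matched; the second has 5 states tracking whether and how much of `bcba` has been seen. A product state is a pair (one from each), accepting exactly when both do.
An 11-state machine:
          a    b    c  
>  s0     s0   s1   s2 
   s1     s0   s1   s3 
   s2     s4   s1   s2 
   s3     s4   s5   s2 
   s4     s0   s1   s6 
   s5     s7   s1   s3 
   s6     s4   s1   s2 
   s7     s7   s7   s8 
   s8     s9   s7   s8 
   s9     s7   s7  s10 
 * s10    s9   s7   s8 
(> = start, * = accepting)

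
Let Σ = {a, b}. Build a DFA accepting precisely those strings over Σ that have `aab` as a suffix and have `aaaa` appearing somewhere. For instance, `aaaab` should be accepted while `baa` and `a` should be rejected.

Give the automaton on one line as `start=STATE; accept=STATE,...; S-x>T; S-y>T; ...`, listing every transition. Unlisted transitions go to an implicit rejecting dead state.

Build one automaton per condition and run them in lockstep. One (4 states) tracks how much of the suffix `aab` has currently been matched; the other (5 states) tracks whether and how much of `aaaa` has been seen. Each combined state is a pair, one component from each; accept when both components accept. After merging equivalent states the machine shrinks.
        a   b  
>  q0   q1  q0 
   q1   q2  q0 
   q2   q3  q0 
   q3   q4  q0 
   q4   q4  q5 
 * q5   q6  q7 
   q6   q4  q7 
   q7   q6  q7 
(> = start, * = accepting)

start=q0; accept=q5; q0-a>q1; q0-b>q0; q1-a>q2; q1-b>q0; q2-a>q3; q2-b>q0; q3-a>q4; q3-b>q0; q4-a>q4; q4-b>q5; q5-a>q6; q5-b>q7; q6-a>q4; q6-b>q7; q7-a>q6; q7-b>q7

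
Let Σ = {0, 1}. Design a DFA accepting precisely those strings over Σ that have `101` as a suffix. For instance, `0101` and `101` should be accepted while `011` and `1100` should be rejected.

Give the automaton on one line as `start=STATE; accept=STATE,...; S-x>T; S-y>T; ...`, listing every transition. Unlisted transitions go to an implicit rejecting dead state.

start=q0; accept=q3; q0-0>q0; q0-1>q1; q1-0>q2; q1-1>q1; q2-0>q0; q2-1>q3; q3-0>q2; q3-1>q1

Let each state record the length of the longest suffix of the input read so far that is also a prefix of `101`. q1 means the last symbol is `1`; q2 means the last 2 symbols are `10`; q3 means the last 3 symbols are `101`. Accept only at q3, where the string currently ends in `101`.
With 4 states:
        0   1  
>  q0   q0  q1 
   q1   q2  q1 
   q2   q0  q3 
 * q3   q2  q1 
(> = start, * = accepting)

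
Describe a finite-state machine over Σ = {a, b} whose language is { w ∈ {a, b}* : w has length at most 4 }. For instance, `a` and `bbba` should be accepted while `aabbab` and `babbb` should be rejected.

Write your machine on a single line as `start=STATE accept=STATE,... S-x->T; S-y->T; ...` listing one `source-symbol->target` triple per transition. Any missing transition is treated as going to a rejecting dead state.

start=s0; accept=s0,s1,s2,s3,s4; s0-a->s1; s0-b->s1; s1-a->s2; s1-b->s2; s2-a->s3; s2-b->s3; s3-a->s4; s3-b->s4; s4-a->s5; s4-b->s5; s5-a->s5; s5-b->s5

Count input length up to 5: every symbol moves from s0 toward s5, which means 'more than 4' and absorbs. Accept from {s0, s1, s2, s3, s4}.
A 6-state machine:
        a   b  
>* s0   s1  s1 
 * s1   s2  s2 
 * s2   s3  s3 
 * s3   s4  s4 
 * s4   s5  s5 
   s5   s5  s5 
(> = start, * = accepting)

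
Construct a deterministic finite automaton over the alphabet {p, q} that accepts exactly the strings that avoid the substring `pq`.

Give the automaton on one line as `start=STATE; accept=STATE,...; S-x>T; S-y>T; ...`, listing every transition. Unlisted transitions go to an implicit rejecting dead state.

start=s0; accept=s0,s1; s0-p>s1; s0-q>s0; s1-p>s1; s1-q>s2; s2-p>s2; s2-q>s2

This is the complement of 'contains `pq`'. Use the same substring-matching states — s0 through s2 holding how much of `pq` has just been matched — but flip the accepting set: everything except the trap s2 accepts.
A 3-state machine:
        p   q  
>* s0   s1  s0 
 * s1   s1  s2 
   s2   s2  s2 
(> = start, * = accepting)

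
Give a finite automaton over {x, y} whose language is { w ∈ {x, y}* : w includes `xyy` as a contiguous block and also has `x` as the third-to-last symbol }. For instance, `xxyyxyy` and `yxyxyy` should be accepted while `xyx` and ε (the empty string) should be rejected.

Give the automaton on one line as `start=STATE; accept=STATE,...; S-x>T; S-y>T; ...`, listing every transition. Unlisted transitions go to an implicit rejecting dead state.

start=s0; accept=s10,s19,s20,s21; s0-x>s1; s0-y>s2; s1-x>s3; s1-y>s4; s2-x>s5; s2-y>s6; s3-x>s7; s3-y>s8; s4-x>s9; s4-y>s10; s5-x>s11; s5-y>s12; s6-x>s13; s6-y>s14; s7-x>s7; s7-y>s8; s8-x>s9; s8-y>s10; s9-x>s11; s9-y>s12; s10-x>s15; s10-y>s16; s11-x>s7; s11-y>s8; s12-x>s9; s12-y>s10; s13-x>s11; s13-y>s12; s14-x>s13; s14-y>s14; s15-x>s17; s15-y>s18; s16-x>s15; s16-y>s16; s17-x>s19; s17-y>s20; s18-x>s21; s18-y>s10; s19-x>s19; s19-y>s20; s20-x>s21; s20-y>s10; s21-x>s17; s21-y>s18

Build one automaton per condition and run them in lockstep. One (4 states) tracks whether and how much of `xyy` has been seen; the other (15 states) tracks the last 3 symbols read. Each combined state is a pair, one component from each; accept when both components accept.
          x    y  
>  s0     s1   s2 
   s1     s3   s4 
   s2     s5   s6 
   s3     s7   s8 
   s4     s9  s10 
   s5    s11  s12 
   s6    s13  s14 
   s7     s7   s8 
   s8     s9  s10 
   s9    s11  s12 
 * s10   s15  s16 
   s11    s7   s8 
   s12    s9  s10 
   s13   s11  s12 
   s14   s13  s14 
   s15   s17  s18 
   s16   s15  s16 
   s17   s19  s20 
   s18   s21  s10 
 * s19   s19  s20 
 * s20   s21  s10 
 * s21   s17  s18 
(> = start, * = accepting)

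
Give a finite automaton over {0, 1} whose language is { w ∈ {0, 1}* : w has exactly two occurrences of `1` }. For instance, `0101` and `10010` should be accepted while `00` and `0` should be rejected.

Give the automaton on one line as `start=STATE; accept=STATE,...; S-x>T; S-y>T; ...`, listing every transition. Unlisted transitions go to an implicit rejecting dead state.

Only the number of `1`s matters, and only up to 3. Make a chain A → B → C → D advanced by each `1` (with D absorbing); every other symbol self-loops. The accepting set is {C}.
A 4-state machine:
       0  1 
>  A   A  B 
   B   B  C 
 * C   C  D 
   D   D  D 
(> = start, * = accepting)

start=A; accept=C; A-0>A; A-1>B; B-0>B; B-1>C; C-0>C; C-1>D; D-0>D; D-1>D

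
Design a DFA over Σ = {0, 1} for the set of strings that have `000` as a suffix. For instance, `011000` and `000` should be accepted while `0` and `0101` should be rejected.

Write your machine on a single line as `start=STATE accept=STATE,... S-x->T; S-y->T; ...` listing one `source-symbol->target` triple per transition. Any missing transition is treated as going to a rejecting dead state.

Let each state record the length of the longest suffix of the input read so far that is also a prefix of `000`. S1 means the last symbol is `0`; S2 means the last 2 symbols are `00`; S3 means the last 3 symbols are `000`. Accept only at S3, where the string currently ends in `000`.
With 4 states:
        0   1  
>  S0   S1  S0 
   S1   S2  S0 
   S2   S3  S0 
 * S3   S3  S0 
(> = start, * = accepting)

start=S0; accept=S3; S0-0->S1; S0-1->S0; S1-0->S2; S1-1->S0; S2-0->S3; S2-1->S0; S3-0->S3; S3-1->S0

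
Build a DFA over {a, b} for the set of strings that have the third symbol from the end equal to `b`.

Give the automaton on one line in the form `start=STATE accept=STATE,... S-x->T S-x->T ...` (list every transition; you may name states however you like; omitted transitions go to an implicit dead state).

A DFA must remember the last 3 symbols (since which symbol is third-to-last isn't known until the input ends). Use one state per possible window of the last ≤3 symbols; accept from those whose window starts with `b`.
A 15-state machine:
          a    b  
>  q0     q1   q2 
   q1     q3   q4 
   q2     q5   q6 
   q3     q7   q8 
   q4     q9  q10 
   q5    q11  q12 
   q6    q13  q14 
   q7     q7   q8 
   q8     q9  q10 
   q9    q11  q12 
   q10   q13  q14 
 * q11    q7   q8 
 * q12    q9  q10 
 * q13   q11  q12 
 * q14   q13  q14 
(> = start, * = accepting)

start=q0 accept=q11,q12,q13,q14 q0-a->q1 q0-b->q2 q1-a->q3 q1-b->q4 q2-a->q5 q2-b->q6 q3-a->q7 q3-b->q8 q4-a->q9 q4-b->q10 q5-a->q11 q5-b->q12 q6-a->q13 q6-b->q14 q7-a->q7 q7-b->q8 q8-a->q9 q8-b->q10 q9-a->q11 q9-b->q12 q10-a->q13 q10-b->q14 q11-a->q7 q11-b->q8 q12-a->q9 q12-b->q10 q13-a->q11 q13-b->q12 q14-a->q13 q14-b->q14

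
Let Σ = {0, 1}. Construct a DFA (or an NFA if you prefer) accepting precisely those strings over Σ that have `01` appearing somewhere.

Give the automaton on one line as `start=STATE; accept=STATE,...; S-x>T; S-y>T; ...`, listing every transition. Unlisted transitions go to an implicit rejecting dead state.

start=s0; accept=s2; s0-0>s1; s0-1>s0; s1-0>s1; s1-1>s2; s2-0>s2; s2-1>s2

States s0..s1 record the length of the longest prefix of `01` that matches the current input suffix. Reaching s2 means `01` has been seen, and we stay there forever. Accept from s2.
With 3 states:
        0   1  
>  s0   s1  s0 
   s1   s1  s2 
 * s2   s2  s2 
(> = start, * = accepting)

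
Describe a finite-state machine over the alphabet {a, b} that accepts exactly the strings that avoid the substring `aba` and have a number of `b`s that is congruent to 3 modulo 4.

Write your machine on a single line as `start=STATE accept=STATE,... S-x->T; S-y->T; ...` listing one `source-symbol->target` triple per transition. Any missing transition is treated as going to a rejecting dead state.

Build one automaton per condition and run them in lockstep. One (4 states) tracks partial matches of the forbidden pattern `aba`; the other (4 states) tracks the count of `b`s modulo 4. Each combined state is a pair, one component from each; accept when both components accept. Equivalent product states are then merged.
A 13-state machine:
          a    b  
>  S0     S1   S2 
   S1     S1   S3 
   S2     S4   S5 
   S3     S6   S5 
   S4     S4   S7 
   S5     S8   S9 
   S6     S6   S6 
   S7     S6   S9 
   S8     S8  S10 
 * S9    S11   S0 
 * S10    S6   S0 
 * S11   S11  S12 
   S12    S6   S2 
(> = start, * = accepting)

start=S0; accept=S9,S10,S11; S0-a->S1; S0-b->S2; S1-a->S1; S1-b->S3; S2-a->S4; S2-b->S5; S3-a->S6; S3-b->S5; S4-a->S4; S4-b->S7; S5-a->S8; S5-b->S9; S6-a->S6; S6-b->S6; S7-a->S6; S7-b->S9; S8-a->S8; S8-b->S10; S9-a->S11; S9-b->S0; S10-a->S6; S10-b->S0; S11-a->S11; S11-b->S12; S12-a->S6; S12-b->S2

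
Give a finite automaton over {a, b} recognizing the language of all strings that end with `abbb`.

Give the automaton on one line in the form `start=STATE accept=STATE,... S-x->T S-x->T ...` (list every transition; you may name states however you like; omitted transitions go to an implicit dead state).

Remember how much of `abbb` the current input suffix matches. State q0 means no match yet; q1 means the last symbol is `a`; q2 means the last 2 symbols are `ab`; q3 means the last 3 symbols are `abb`; q4 means the last 4 symbols are `abbb`. Only q4 accepts. On a mismatch, fall back to the longest proper suffix that is still a prefix of `abbb`.
A 5-state machine:
        a   b  
>  q0   q1  q0 
   q1   q1  q2 
   q2   q1  q3 
   q3   q1  q4 
 * q4   q1  q0 
(> = start, * = accepting)

start=q0 accept=q4 q0-a->q1 q0-b->q0 q1-a->q1 q1-b->q2 q2-a->q1 q2-b->q3 q3-a->q1 q3-b->q4 q4-a->q1 q4-b->q0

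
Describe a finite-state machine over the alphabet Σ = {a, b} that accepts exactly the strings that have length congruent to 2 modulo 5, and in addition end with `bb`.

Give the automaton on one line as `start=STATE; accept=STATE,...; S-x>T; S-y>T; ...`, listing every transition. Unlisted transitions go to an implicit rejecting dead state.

Run two small machines in parallel and take their product. The first has 5 states tracking the input length modulo 5; the second has 3 states tracking how much of the suffix `bb` has currently been matched. A product state is a pair (one from each), accepting exactly when both do. Equivalent product states are then merged.
A 7-state machine:
        a   b  
>  q0   q1  q2 
   q1   q3  q3 
   q2   q3  q4 
   q3   q5  q5 
 * q4   q5  q5 
   q5   q6  q6 
   q6   q0  q0 
(> = start, * = accepting)

start=q0; accept=q4; q0-a>q1; q0-b>q2; q1-a>q3; q1-b>q3; q2-a>q3; q2-b>q4; q3-a>q5; q3-b>q5; q4-a>q5; q4-b>q5; q5-a>q6; q5-b>q6; q6-a>q0; q6-b>q0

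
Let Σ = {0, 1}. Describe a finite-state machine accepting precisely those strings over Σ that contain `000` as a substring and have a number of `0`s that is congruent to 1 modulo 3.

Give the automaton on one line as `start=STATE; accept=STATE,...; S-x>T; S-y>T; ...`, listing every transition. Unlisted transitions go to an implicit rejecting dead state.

start=q0; accept=q7; q0-0>q1; q0-1>q0; q1-0>q2; q1-1>q3; q2-0>q4; q2-1>q5; q3-0>q6; q3-1>q3; q4-0>q7; q4-1>q4; q5-0>q8; q5-1>q5; q6-0>q9; q6-1>q5; q7-0>q10; q7-1>q7; q8-0>q11; q8-1>q0; q9-0>q7; q9-1>q0; q10-0>q4; q10-1>q10; q11-0>q10; q11-1>q3

Handle the two conditions separately and then intersect. The first has 4 states tracking whether and how much of `000` has been seen; the second has 3 states tracking the count of `0`s modulo 3. A product state is a pair (one from each), accepting exactly when both do.
12 states suffice.
          0    1  
>  q0     q1   q0 
   q1     q2   q3 
   q2     q4   q5 
   q3     q6   q3 
   q4     q7   q4 
   q5     q8   q5 
   q6     q9   q5 
 * q7    q10   q7 
   q8    q11   q0 
   q9     q7   q0 
   q10    q4  q10 
   q11   q10   q3 
(> = start, * = accepting)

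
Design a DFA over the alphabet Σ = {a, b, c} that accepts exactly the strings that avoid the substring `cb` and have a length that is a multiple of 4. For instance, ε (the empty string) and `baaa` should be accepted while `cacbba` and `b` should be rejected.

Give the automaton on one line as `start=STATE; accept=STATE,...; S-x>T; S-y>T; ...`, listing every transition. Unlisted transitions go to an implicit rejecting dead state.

Run two small machines in parallel and take their product. One (3 states) tracks partial matches of the forbidden pattern `cb`; the other (4 states) tracks the input length modulo 4. Each combined state is a pair, one component from each; accept when both components accept.
          a    b    c  
>* q0     q1   q1   q2 
   q1     q3   q3   q4 
   q2     q3   q5   q4 
   q3     q6   q6   q7 
   q4     q6   q8   q7 
   q5     q8   q8   q8 
   q6     q0   q0   q9 
   q7     q0  q10   q9 
   q8    q10  q10  q10 
 * q9     q1  q11   q2 
   q10   q11  q11  q11 
   q11    q5   q5   q5 
(> = start, * = accepting)

start=q0; accept=q0,q9; q0-a>q1; q0-b>q1; q0-c>q2; q1-a>q3; q1-b>q3; q1-c>q4; q2-a>q3; q2-b>q5; q2-c>q4; q3-a>q6; q3-b>q6; q3-c>q7; q4-a>q6; q4-b>q8; q4-c>q7; q5-a>q8; q5-b>q8; q5-c>q8; q6-a>q0; q6-b>q0; q6-c>q9; q7-a>q0; q7-b>q10; q7-c>q9; q8-a>q10; q8-b>q10; q8-c>q10; q9-a>q1; q9-b>q11; q9-c>q2; q10-a>q11; q10-b>q11; q10-c>q11; q11-a>q5; q11-b>q5; q11-c>q5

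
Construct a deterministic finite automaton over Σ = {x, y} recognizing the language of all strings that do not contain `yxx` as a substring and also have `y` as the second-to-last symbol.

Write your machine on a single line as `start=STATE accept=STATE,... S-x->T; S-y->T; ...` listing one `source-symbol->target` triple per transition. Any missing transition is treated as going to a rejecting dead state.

Handle the two conditions separately and then intersect. One (4 states) tracks partial matches of the forbidden pattern `yxx`; the other (7 states) tracks the last 2 symbols read. Each combined state is a pair, one component from each; accept when both components accept. After merging equivalent states the machine shrinks.
        x   y  
>  q0   q0  q1 
   q1   q2  q3 
 * q2   q4  q1 
 * q3   q2  q3 
   q4   q4  q4 
(> = start, * = accepting)

start=q0; accept=q2,q3; q0-x->q0; q0-y->q1; q1-x->q2; q1-y->q3; q2-x->q4; q2-y->q1; q3-x->q2; q3-y->q3; q4-x->q4; q4-y->q4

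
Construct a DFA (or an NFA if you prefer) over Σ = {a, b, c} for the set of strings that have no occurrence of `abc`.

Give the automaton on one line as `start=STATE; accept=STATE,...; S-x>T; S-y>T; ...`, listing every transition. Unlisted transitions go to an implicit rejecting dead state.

start=S0; accept=S0,S1,S2; S0-a>S1; S0-b>S0; S0-c>S0; S1-a>S1; S1-b>S2; S1-c>S0; S2-a>S1; S2-b>S0; S2-c>S3; S3-a>S3; S3-b>S3; S3-c>S3

Track partial matches of the forbidden pattern `abc`. State S3 is a dead state reached once `abc` has occurred; every other state accepts. S0 means no part of `abc` is currently matched.
With 4 states:
        a   b   c  
>* S0   S1  S0  S0 
 * S1   S1  S2  S0 
 * S2   S1  S0  S3 
   S3   S3  S3  S3 
(> = start, * = accepting)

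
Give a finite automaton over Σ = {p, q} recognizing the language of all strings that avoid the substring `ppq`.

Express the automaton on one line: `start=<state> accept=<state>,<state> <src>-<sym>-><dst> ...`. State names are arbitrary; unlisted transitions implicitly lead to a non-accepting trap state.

This is the complement of 'contains `ppq`'. Use the same substring-matching states — A through D holding how much of `ppq` has just been matched — but flip the accepting set: everything except the trap D accepts.
       p  q 
>* A   B  A 
 * B   C  A 
 * C   C  D 
   D   D  D 
(> = start, * = accepting)

start=A accept=A,B,C A-p->B A-q->A B-p->C B-q->A C-p->C C-q->D D-p->D D-q->D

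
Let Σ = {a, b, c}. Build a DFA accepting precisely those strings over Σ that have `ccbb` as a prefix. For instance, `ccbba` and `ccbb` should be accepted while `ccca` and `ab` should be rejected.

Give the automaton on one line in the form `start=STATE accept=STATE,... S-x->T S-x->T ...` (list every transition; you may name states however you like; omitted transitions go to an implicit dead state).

start=q0 accept=q4 q0-a->q5 q0-b->q5 q0-c->q1 q1-a->q5 q1-b->q5 q1-c->q2 q2-a->q5 q2-b->q3 q2-c->q5 q3-a->q5 q3-b->q4 q3-c->q5 q4-a->q4 q4-b->q4 q4-c->q4 q5-a->q5 q5-b->q5 q5-c->q5

Walk along `ccbb` while the input agrees: from q0 take `c` to q1, and so on. Any deviation drops to the rejecting sink q5. Once q4 is reached the prefix is confirmed and every continuation is accepted.
With 6 states:
        a   b   c  
>  q0   q5  q5  q1 
   q1   q5  q5  q2 
   q2   q5  q3  q5 
   q3   q5  q4  q5 
 * q4   q4  q4  q4 
   q5   q5  q5  q5 
(> = start, * = accepting)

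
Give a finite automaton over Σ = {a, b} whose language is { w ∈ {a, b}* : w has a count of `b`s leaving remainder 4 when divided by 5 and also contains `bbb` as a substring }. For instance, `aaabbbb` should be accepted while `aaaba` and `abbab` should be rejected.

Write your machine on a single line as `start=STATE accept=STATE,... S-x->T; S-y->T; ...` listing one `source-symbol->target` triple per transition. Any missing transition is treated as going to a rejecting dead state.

start=S0; accept=S9; S0-a->S0; S0-b->S1; S1-a->S2; S1-b->S3; S2-a->S2; S2-b->S4; S3-a->S5; S3-b->S6; S4-a->S5; S4-b->S7; S5-a->S5; S5-b->S8; S6-a->S6; S6-b->S9; S7-a->S10; S7-b->S9; S8-a->S10; S8-b->S11; S9-a->S9; S9-b->S12; S10-a->S10; S10-b->S13; S11-a->S14; S11-b->S12; S12-a->S12; S12-b->S15; S13-a->S14; S13-b->S16; S14-a->S14; S14-b->S17; S15-a->S15; S15-b->S18; S16-a->S0; S16-b->S15; S17-a->S0; S17-b->S19; S18-a->S18; S18-b->S6; S19-a->S2; S19-b->S18

Run two small machines in parallel and take their product. The first has 5 states tracking the count of `b`s modulo 5; the second has 4 states tracking whether and how much of `bbb` has been seen. A product state is a pair (one from each), accepting exactly when both do.
A 20-state machine:
          a    b  
>  S0     S0   S1 
   S1     S2   S3 
   S2     S2   S4 
   S3     S5   S6 
   S4     S5   S7 
   S5     S5   S8 
   S6     S6   S9 
   S7    S10   S9 
   S8    S10  S11 
 * S9     S9  S12 
   S10   S10  S13 
   S11   S14  S12 
   S12   S12  S15 
   S13   S14  S16 
   S14   S14  S17 
   S15   S15  S18 
   S16    S0  S15 
   S17    S0  S19 
   S18   S18   S6 
   S19    S2  S18 
(> = start, * = accepting)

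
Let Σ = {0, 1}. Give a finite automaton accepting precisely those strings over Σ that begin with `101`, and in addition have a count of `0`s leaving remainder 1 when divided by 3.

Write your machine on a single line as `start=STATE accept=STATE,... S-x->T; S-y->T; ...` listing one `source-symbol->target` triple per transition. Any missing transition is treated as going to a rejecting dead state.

start=s0; accept=s6; s0-0->s1; s0-1->s2; s1-0->s3; s1-1->s1; s2-0->s4; s2-1->s5; s3-0->s5; s3-1->s3; s4-0->s3; s4-1->s6; s5-0->s1; s5-1->s5; s6-0->s7; s6-1->s6; s7-0->s8; s7-1->s7; s8-0->s6; s8-1->s8

Run two small machines in parallel and take their product. The first has 5 states tracking whether the input so far still matches the prefix `101`; the second has 3 states tracking the count of `0`s modulo 3. A product state is a pair (one from each), accepting exactly when both do.
9 states suffice.
        0   1  
>  s0   s1  s2 
   s1   s3  s1 
   s2   s4  s5 
   s3   s5  s3 
   s4   s3  s6 
   s5   s1  s5 
 * s6   s7  s6 
   s7   s8  s7 
   s8   s6  s8 
(> = start, * = accepting)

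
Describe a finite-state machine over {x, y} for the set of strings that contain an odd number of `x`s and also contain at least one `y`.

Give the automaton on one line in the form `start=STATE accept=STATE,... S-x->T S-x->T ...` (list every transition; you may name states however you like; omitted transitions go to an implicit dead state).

start=S0 accept=S3,S5 S0-x->S1 S0-y->S2 S1-x->S0 S1-y->S3 S2-x->S3 S2-y->S4 S3-x->S2 S3-y->S5 S4-x->S5 S4-y->S4 S5-x->S4 S5-y->S5

Run two small machines in parallel and take their product. One (2 states) tracks the count of `x`s modulo 2; the other (3 states) tracks the count of `y`s, saturating at 2. Each combined state is a pair, one component from each; accept when both components accept.
        x   y  
>  S0   S1  S2 
   S1   S0  S3 
   S2   S3  S4 
 * S3   S2  S5 
   S4   S5  S4 
 * S5   S4  S5 
(> = start, * = accepting)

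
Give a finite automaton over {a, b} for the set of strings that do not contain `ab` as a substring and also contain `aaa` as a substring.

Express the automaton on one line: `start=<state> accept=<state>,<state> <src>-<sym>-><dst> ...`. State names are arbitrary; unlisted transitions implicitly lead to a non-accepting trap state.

Build one automaton per condition and run them in lockstep. The first has 3 states tracking partial matches of the forbidden pattern `ab`; the second has 4 states tracking whether and how much of `aaa` has been seen. A product state is a pair (one from each), accepting exactly when both do.
With 8 states:
        a   b  
>  s0   s1  s0 
   s1   s2  s3 
   s2   s4  s3 
   s3   s5  s3 
 * s4   s4  s6 
   s5   s7  s3 
   s6   s6  s6 
   s7   s6  s3 
(> = start, * = accepting)

start=s0 accept=s4 s0-a->s1 s0-b->s0 s1-a->s2 s1-b->s3 s2-a->s4 s2-b->s3 s3-a->s5 s3-b->s3 s4-a->s4 s4-b->s6 s5-a->s7 s5-b->s3 s6-a->s6 s6-b->s6 s7-a->s6 s7-b->s3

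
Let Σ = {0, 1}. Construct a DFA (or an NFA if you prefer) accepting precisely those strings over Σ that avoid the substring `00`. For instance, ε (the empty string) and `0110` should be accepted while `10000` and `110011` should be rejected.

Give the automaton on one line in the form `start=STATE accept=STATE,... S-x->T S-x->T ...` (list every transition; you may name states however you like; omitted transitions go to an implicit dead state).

Track partial matches of the forbidden pattern `00`. State q2 is a dead state reached once `00` has occurred; every other state accepts. q0 means no part of `00` is currently matched.
A 3-state machine:
        0   1  
>* q0   q1  q0 
 * q1   q2  q0 
   q2   q2  q2 
(> = start, * = accepting)

start=q0 accept=q0,q1 q0-0->q1 q0-1->q0 q1-0->q2 q1-1->q0 q2-0->q2 q2-1->q2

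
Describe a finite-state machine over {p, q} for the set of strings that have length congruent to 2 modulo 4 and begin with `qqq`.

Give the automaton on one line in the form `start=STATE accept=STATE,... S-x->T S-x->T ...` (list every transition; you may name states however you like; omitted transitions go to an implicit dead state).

Run two small machines in parallel and take their product. One (4 states) tracks the input length modulo 4; the other (5 states) tracks whether the input so far still matches the prefix `qqq`. Each combined state is a pair, one component from each; accept when both components accept. Equivalent product states are then merged.
8 states suffice.
        p   q  
>  s0   s1  s2 
   s1   s1  s1 
   s2   s1  s3 
   s3   s1  s4 
   s4   s5  s5 
   s5   s6  s6 
   s6   s7  s7 
 * s7   s4  s4 
(> = start, * = accepting)

start=s0 accept=s7 s0-p->s1 s0-q->s2 s1-p->s1 s1-q->s1 s2-p->s1 s2-q->s3 s3-p->s1 s3-q->s4 s4-p->s5 s4-q->s5 s5-p->s6 s5-q->s6 s6-p->s7 s6-q->s7 s7-p->s4 s7-q->s4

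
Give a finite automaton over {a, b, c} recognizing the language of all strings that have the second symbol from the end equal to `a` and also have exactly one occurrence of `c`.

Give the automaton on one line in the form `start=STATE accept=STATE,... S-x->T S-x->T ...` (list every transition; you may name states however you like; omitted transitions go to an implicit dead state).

Run two small machines in parallel and take their product. One (13 states) tracks the last 2 symbols read; the other (3 states) tracks the count of `c`s, saturating at 2. Each combined state is a pair, one component from each; accept when both components accept. Equivalent product states are then merged.
7 states suffice.
        a   b   c  
>  S0   S1  S0  S2 
   S1   S1  S0  S3 
   S2   S4  S2  S5 
 * S3   S4  S2  S5 
   S4   S6  S3  S5 
   S5   S5  S5  S5 
 * S6   S6  S3  S5 
(> = start, * = accepting)

start=S0 accept=S3,S6 S0-a->S1 S0-b->S0 S0-c->S2 S1-a->S1 S1-b->S0 S1-c->S3 S2-a->S4 S2-b->S2 S2-c->S5 S3-a->S4 S3-b->S2 S3-c->S5 S4-a->S6 S4-b->S3 S4-c->S5 S5-a->S5 S5-b->S5 S5-c->S5 S6-a->S6 S6-b->S3 S6-c->S5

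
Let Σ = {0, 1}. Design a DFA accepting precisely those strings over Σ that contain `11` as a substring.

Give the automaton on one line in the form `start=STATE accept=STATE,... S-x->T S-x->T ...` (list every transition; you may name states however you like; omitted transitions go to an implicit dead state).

Track how much of `11` has been matched so far: state q0 is no progress, q2 is the absorbing accept state reached once `11` has occurred. Intermediate states record partial matches; on a mismatch, fall back to the longest reusable overlap.
A 3-state machine:
        0   1  
>  q0   q0  q1 
   q1   q0  q2 
 * q2   q2  q2 
(> = start, * = accepting)

start=q0 accept=q2 q0-0->q0 q0-1->q1 q1-0->q0 q1-1->q2 q2-0->q2 q2-1->q2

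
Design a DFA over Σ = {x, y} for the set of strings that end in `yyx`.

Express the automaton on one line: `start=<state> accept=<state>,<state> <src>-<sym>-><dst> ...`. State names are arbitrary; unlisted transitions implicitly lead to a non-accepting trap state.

Remember how much of `yyx` the current input suffix matches. State q0 means no match yet; q1 means the last symbol is `y`; q2 means the last 2 symbols are `yy`; q3 means the last 3 symbols are `yyx`. Only q3 accepts. On a mismatch, fall back to the longest proper suffix that is still a prefix of `yyx`.
4 states suffice.
        x   y  
>  q0   q0  q1 
   q1   q0  q2 
   q2   q3  q2 
 * q3   q0  q1 
(> = start, * = accepting)

start=q0 accept=q3 q0-x->q0 q0-y->q1 q1-x->q0 q1-y->q2 q2-x->q3 q2-y->q2 q3-x->q0 q3-y->q1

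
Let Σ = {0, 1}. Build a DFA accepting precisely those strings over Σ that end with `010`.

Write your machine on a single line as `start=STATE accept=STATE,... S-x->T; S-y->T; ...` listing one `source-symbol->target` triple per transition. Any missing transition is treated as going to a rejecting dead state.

Let each state record the length of the longest suffix of the input read so far that is also a prefix of `010`. B means the last symbol is `0`; C means the last 2 symbols are `01`; D means the last 3 symbols are `010`. Accept only at D, where the string currently ends in `010`.
A 4-state machine:
       0  1 
>  A   B  A 
   B   B  C 
   C   D  A 
 * D   B  C 
(> = start, * = accepting)

start=A; accept=D; A-0->B; A-1->A; B-0->B; B-1->C; C-0->D; C-1->A; D-0->B; D-1->C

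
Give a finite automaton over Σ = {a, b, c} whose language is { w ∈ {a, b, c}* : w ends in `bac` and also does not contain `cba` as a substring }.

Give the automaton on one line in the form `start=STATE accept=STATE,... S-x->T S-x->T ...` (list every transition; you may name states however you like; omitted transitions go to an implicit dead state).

Run two small machines in parallel and take their product. The first has 4 states tracking how much of the suffix `bac` has currently been matched; the second has 4 states tracking partial matches of the forbidden pattern `cba`. A product state is a pair (one from each), accepting exactly when both do. Equivalent product states are then merged.
A 7-state machine:
        a   b   c  
>  q0   q0  q1  q2 
   q1   q3  q1  q2 
   q2   q0  q4  q2 
   q3   q0  q1  q5 
   q4   q6  q1  q2 
 * q5   q0  q4  q2 
   q6   q6  q6  q6 
(> = start, * = accepting)

start=q0 accept=q5 q0-a->q0 q0-b->q1 q0-c->q2 q1-a->q3 q1-b->q1 q1-c->q2 q2-a->q0 q2-b->q4 q2-c->q2 q3-a->q0 q3-b->q1 q3-c->q5 q4-a->q6 q4-b->q1 q4-c->q2 q5-a->q0 q5-b->q4 q5-c->q2 q6-a->q6 q6-b->q6 q6-c->q6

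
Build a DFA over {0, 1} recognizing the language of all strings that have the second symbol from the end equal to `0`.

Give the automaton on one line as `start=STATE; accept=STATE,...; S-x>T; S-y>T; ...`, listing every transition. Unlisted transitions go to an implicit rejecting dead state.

start=q0; accept=q3,q4; q0-0>q1; q0-1>q2; q1-0>q3; q1-1>q4; q2-0>q5; q2-1>q6; q3-0>q3; q3-1>q4; q4-0>q5; q4-1>q6; q5-0>q3; q5-1>q4; q6-0>q5; q6-1>q6

Because acceptance depends on a position counted from the end, the machine has to buffer the most recent 2 symbols. Make each state the string of the last up-to-2 symbols read; on input `x` shift the window left and append `x`. Accept when the buffered window has length 2 and begins with `0`.
        0   1  
>  q0   q1  q2 
   q1   q3  q4 
   q2   q5  q6 
 * q3   q3  q4 
 * q4   q5  q6 
   q5   q3  q4 
   q6   q5  q6 
(> = start, * = accepting)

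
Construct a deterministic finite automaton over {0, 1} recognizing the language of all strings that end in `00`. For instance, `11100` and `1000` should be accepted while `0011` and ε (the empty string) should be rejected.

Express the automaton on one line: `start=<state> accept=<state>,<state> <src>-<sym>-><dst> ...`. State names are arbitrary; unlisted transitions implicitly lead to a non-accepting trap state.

start=S0 accept=S2 S0-0->S1 S0-1->S0 S1-0->S2 S1-1->S0 S2-0->S2 S2-1->S0

Remember how much of `00` the current input suffix matches. State S0 means no match yet; S1 means the last symbol is `0`; S2 means the last 2 symbols are `00`. Only S2 accepts. On a mismatch, fall back to the longest proper suffix that is still a prefix of `00`.
With 3 states:
        0   1  
>  S0   S1  S0 
   S1   S2  S0 
 * S2   S2  S0 
(> = start, * = accepting)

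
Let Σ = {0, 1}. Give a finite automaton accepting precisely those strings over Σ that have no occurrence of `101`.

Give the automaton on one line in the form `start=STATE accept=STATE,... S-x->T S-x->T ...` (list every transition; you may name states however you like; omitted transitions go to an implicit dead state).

Track partial matches of the forbidden pattern `101`. State s3 is a dead state reached once `101` has occurred; every other state accepts. s0 means no part of `101` is currently matched.
A 4-state machine:
        0   1  
>* s0   s0  s1 
 * s1   s2  s1 
 * s2   s0  s3 
   s3   s3  s3 
(> = start, * = accepting)

start=s0 accept=s0,s1,s2 s0-0->s0 s0-1->s1 s1-0->s2 s1-1->s1 s2-0->s0 s2-1->s3 s3-0->s3 s3-1->s3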